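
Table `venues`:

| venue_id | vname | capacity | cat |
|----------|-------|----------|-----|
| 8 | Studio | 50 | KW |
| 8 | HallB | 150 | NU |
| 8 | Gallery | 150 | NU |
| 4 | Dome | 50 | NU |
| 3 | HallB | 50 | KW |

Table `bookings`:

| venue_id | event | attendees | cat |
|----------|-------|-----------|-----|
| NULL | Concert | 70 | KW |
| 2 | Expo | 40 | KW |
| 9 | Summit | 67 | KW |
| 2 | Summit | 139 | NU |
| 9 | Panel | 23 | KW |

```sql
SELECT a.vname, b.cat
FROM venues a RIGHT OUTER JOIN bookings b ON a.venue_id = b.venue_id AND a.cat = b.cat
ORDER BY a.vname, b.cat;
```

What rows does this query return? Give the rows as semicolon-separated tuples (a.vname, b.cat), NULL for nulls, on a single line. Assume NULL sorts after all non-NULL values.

(NULL, KW); (NULL, KW); (NULL, KW); (NULL, KW); (NULL, NU)

RIGHT JOIN keeps every row from `bookings`; unmatched rows get NULL for `venues`'s columns.
Matching on a.venue_id = b.venue_id AND a.cat = b.cat. A NULL in a compared column never satisfies the condition.
- venue_id=8, cat=KW: no matching b row.
- venue_id=8, cat=NU: no matching b row.
- venue_id=8, cat=NU: no matching b row.
- venue_id=4, cat=NU: no matching b row.
- venue_id=3, cat=KW: no matching b row.
- 5 row(s) from b found no a partner → padded with NULL.
After projecting and ordering:
a.vname | b.cat
NULL | KW
NULL | KW
NULL | KW
NULL | KW
NULL | NU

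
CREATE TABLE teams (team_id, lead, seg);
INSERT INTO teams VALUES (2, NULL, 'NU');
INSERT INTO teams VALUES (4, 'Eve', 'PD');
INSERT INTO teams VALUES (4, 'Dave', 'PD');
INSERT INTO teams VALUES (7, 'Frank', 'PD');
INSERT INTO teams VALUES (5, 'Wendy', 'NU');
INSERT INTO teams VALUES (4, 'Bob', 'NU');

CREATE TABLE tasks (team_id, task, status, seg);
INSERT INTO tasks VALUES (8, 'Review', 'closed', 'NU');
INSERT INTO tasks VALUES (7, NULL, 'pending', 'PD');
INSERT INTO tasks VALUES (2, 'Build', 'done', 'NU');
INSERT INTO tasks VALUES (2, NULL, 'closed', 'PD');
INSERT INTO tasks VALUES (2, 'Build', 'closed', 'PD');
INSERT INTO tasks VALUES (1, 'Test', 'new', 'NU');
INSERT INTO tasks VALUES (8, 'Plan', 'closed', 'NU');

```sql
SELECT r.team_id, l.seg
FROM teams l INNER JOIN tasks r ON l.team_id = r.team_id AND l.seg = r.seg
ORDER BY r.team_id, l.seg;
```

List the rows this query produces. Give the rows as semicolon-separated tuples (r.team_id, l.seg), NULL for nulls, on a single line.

(2, NU); (7, PD)

INNER JOIN keeps only pairs where the ON condition holds.
Matching on l.team_id = r.team_id AND l.seg = r.seg.
Matched pairs: 2.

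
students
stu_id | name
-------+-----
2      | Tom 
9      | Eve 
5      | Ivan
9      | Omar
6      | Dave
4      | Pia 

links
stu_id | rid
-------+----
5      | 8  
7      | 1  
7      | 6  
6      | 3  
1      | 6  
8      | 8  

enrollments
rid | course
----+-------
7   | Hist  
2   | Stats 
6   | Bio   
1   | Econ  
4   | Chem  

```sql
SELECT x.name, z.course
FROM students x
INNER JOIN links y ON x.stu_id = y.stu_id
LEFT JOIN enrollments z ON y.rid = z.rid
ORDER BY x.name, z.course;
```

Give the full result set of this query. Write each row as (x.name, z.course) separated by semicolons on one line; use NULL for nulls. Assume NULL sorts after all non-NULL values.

(Dave, NULL); (Ivan, NULL)

Step 1 — x INNER JOIN y on stu_id → 2 row(s).
Then LEFT JOIN `enrollments z` on rid: each of those 2 rows is kept; rows whose y.rid has no match in z get NULL for z's columns.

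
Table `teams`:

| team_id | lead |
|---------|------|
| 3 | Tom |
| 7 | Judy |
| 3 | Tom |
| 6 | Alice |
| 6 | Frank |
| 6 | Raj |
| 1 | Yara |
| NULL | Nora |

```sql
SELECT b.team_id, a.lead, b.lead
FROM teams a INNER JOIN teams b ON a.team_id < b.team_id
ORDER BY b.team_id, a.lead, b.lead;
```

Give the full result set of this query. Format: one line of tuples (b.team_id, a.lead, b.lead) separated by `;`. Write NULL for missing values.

INNER JOIN keeps only pairs where the ON condition holds.
Matching on a.team_id < b.team_id. A NULL in a compared column never satisfies the condition.
Matched pairs: 17.

(3, Yara, Tom); (3, Yara, Tom); (6, Tom, Alice); (6, Tom, Alice); (6, Tom, Frank); (6, Tom, Frank); (6, Tom, Raj); (6, Tom, Raj); (6, Yara, Alice); (6, Yara, Frank); (6, Yara, Raj); (7, Alice, Judy); (7, Frank, Judy); (7, Raj, Judy); (7, Tom, Judy); (7, Tom, Judy); (7, Yara, Judy)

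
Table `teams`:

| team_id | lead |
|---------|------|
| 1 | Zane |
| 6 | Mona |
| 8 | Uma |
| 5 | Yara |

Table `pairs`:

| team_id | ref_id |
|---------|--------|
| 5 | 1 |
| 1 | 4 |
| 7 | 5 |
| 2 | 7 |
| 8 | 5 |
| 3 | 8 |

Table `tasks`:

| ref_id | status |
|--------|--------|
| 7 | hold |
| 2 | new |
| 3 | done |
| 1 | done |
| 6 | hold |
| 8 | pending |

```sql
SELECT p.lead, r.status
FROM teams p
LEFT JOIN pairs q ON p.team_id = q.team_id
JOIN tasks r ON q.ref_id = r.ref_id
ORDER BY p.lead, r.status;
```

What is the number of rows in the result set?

1

Step 1 — p LEFT JOIN q on team_id → 4 row(s).
Then INNER JOIN `tasks r` on ref_id: keep only rows whose q.ref_id appears in r.
Result: 1 row(s).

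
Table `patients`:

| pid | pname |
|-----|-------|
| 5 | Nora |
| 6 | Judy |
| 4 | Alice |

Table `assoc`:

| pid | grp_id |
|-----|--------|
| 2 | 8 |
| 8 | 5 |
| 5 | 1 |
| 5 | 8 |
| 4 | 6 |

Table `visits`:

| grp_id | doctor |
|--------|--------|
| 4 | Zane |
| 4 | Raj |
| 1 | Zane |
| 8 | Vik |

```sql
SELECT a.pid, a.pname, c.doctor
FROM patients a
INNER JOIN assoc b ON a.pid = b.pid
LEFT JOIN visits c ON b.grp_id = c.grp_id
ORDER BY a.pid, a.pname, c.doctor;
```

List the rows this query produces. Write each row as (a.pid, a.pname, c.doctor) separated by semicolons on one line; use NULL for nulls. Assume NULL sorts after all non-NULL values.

(4, Alice, NULL); (5, Nora, Vik); (5, Nora, Zane)

Step 1 — a INNER JOIN b on pid → 3 row(s).
Then LEFT JOIN `visits c` on grp_id: each of those 3 rows is kept; rows whose b.grp_id has no match in c get NULL for c's columns.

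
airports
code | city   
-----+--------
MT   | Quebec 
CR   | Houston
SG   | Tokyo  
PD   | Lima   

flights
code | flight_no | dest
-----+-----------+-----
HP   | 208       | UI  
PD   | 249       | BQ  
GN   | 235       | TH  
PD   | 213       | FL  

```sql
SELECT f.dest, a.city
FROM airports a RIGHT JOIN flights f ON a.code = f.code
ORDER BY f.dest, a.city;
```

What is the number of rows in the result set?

RIGHT JOIN keeps every row from `flights`; unmatched rows get NULL for `airports`'s columns.
Matching on a.code = f.code.
- code=MT: no matching f row.
- code=CR: no matching f row.
- code=SG: no matching f row.
- code=PD: 2 matching f row(s), so 2 row(s) emitted.
- 2 row(s) from f found no a partner → padded with NULL.
Total: 2 matched + 2 padded = 4 rows.

4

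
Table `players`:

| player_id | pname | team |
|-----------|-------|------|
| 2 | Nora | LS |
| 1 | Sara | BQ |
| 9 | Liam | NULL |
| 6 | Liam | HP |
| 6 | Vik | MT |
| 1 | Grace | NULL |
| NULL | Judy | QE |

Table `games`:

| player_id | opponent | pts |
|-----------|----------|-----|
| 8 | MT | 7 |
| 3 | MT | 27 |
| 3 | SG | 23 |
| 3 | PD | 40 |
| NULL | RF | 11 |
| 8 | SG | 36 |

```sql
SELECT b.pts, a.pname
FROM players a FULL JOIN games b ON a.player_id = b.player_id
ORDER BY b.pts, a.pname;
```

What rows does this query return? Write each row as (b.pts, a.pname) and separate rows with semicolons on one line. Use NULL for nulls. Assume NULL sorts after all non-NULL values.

(7, NULL); (11, NULL); (23, NULL); (27, NULL); (36, NULL); (40, NULL); (NULL, Grace); (NULL, Judy); (NULL, Liam); (NULL, Liam); (NULL, Nora); (NULL, Sara); (NULL, Vik)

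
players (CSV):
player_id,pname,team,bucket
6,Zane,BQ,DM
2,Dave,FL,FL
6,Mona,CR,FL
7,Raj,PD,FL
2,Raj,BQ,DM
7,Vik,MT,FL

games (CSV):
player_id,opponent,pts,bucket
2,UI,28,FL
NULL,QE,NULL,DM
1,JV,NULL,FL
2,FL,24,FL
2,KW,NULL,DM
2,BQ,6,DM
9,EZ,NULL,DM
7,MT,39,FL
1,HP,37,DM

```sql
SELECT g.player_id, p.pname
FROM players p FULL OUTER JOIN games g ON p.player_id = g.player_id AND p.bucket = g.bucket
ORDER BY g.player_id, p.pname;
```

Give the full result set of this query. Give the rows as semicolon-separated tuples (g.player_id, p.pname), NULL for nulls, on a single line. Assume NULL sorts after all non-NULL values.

FULL OUTER JOIN keeps every row from both sides; unmatched rows get NULL for the other side's columns.
Matching on p.player_id = g.player_id AND p.bucket = g.bucket. A NULL in a compared column never satisfies the condition.
- p (player_id=6, bucket=DM) has no partner → padded with NULL.
- p (player_id=2, bucket=FL) pairs with 2 row(s) of g.
- p (player_id=6, bucket=FL) has no partner → padded with NULL.
- p (player_id=7, bucket=FL) pairs with 1 row(s) of g.
- p (player_id=2, bucket=DM) pairs with 2 row(s) of g.
- p (player_id=7, bucket=FL) pairs with 1 row(s) of g.
- 4 g row(s) had no p match → kept, p columns NULL.

(1, NULL); (1, NULL); (2, Dave); (2, Dave); (2, Raj); (2, Raj); (7, Raj); (7, Vik); (9, NULL); (NULL, Mona); (NULL, Zane); (NULL, NULL)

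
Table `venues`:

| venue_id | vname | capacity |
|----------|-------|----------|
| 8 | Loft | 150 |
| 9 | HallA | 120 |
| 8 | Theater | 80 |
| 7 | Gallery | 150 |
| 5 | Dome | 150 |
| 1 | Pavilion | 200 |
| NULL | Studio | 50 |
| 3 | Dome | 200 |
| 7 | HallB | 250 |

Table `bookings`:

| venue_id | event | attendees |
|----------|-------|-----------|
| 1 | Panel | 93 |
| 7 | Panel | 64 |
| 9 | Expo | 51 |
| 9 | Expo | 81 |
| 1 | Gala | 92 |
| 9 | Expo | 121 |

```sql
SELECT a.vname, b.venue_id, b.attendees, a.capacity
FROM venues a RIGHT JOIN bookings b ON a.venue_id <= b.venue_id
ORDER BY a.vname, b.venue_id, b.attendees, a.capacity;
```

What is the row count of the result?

31

RIGHT JOIN keeps every row from `bookings`; unmatched rows get NULL for `venues`'s columns.
Matching on a.venue_id <= b.venue_id. A NULL in a compared column never satisfies the condition.
Matched pairs: 31; unmatched b rows kept: 0.
Total: 31 rows.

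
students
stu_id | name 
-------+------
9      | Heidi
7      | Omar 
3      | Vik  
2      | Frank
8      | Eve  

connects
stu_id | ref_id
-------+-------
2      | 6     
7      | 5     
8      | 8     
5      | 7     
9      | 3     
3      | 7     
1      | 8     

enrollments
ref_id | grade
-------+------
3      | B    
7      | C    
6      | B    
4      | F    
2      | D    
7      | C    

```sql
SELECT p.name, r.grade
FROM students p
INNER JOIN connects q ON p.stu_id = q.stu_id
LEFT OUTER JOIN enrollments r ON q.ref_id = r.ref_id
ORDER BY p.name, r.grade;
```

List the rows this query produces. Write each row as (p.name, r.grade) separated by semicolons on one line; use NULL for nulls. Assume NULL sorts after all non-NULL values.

(Eve, NULL); (Frank, B); (Heidi, B); (Omar, NULL); (Vik, C); (Vik, C)

Evaluate left to right. First `students p INNER JOIN connects q` on stu_id: 5 row(s).
Then LEFT JOIN `enrollments r` on ref_id: each of those 5 rows is kept; rows whose q.ref_id has no match in r get NULL for r's columns.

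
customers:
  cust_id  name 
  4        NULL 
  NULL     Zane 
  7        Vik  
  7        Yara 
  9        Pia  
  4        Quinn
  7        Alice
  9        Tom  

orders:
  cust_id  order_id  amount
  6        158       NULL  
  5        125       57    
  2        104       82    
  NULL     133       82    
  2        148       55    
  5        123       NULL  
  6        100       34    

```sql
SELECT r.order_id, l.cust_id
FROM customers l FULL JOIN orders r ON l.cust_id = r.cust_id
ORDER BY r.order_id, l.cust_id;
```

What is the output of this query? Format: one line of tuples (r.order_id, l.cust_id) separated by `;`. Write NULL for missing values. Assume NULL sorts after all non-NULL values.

(100, NULL); (104, NULL); (123, NULL); (125, NULL); (133, NULL); (148, NULL); (158, NULL); (NULL, 4); (NULL, 4); (NULL, 7); (NULL, 7); (NULL, 7); (NULL, 9); (NULL, 9); (NULL, NULL)

FULL OUTER JOIN keeps every row from both sides; unmatched rows get NULL for the other side's columns.
Matching on l.cust_id = r.cust_id. A NULL in a compared column never satisfies the condition.
- l row (cust_id=4): no match → kept, r columns NULL.
- l row (cust_id=NULL): no match → kept, r columns NULL.
- l row (cust_id=7): no match → kept, r columns NULL.
- l row (cust_id=7): no match → kept, r columns NULL.
- l row (cust_id=9): no match → kept, r columns NULL.
- l row (cust_id=4): no match → kept, r columns NULL.
- l row (cust_id=7): no match → kept, r columns NULL.
- l row (cust_id=9): no match → kept, r columns NULL.
- 7 row(s) from r found no l partner → padded with NULL.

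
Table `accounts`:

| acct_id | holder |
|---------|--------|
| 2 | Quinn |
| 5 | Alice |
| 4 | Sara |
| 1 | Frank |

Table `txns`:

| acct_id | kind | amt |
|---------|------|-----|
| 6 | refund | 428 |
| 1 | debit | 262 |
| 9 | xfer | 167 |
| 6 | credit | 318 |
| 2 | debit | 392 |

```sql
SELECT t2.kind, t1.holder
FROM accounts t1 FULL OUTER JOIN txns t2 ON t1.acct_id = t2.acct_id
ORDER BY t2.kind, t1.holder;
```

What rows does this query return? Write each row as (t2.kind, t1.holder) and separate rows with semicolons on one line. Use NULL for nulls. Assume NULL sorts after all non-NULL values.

FULL OUTER JOIN keeps every row from both sides; unmatched rows get NULL for the other side's columns.
Matching on t1.acct_id = t2.acct_id.
- acct_id=2: 1 matching t2 row(s), so 1 row(s) emitted.
- acct_id=5: no t2 row matches, row kept with t2 columns NULL.
- acct_id=4: no t2 row matches, row kept with t2 columns NULL.
- acct_id=1: 1 matching t2 row(s), so 1 row(s) emitted.
- 3 row(s) from t2 found no t1 partner → padded with NULL.
After projecting and ordering:
t2.kind | t1.holder
credit | NULL
debit | Frank
debit | Quinn
refund | NULL
xfer | NULL
NULL | Alice
NULL | Sara

(credit, NULL); (debit, Frank); (debit, Quinn); (refund, NULL); (xfer, NULL); (NULL, Alice); (NULL, Sara)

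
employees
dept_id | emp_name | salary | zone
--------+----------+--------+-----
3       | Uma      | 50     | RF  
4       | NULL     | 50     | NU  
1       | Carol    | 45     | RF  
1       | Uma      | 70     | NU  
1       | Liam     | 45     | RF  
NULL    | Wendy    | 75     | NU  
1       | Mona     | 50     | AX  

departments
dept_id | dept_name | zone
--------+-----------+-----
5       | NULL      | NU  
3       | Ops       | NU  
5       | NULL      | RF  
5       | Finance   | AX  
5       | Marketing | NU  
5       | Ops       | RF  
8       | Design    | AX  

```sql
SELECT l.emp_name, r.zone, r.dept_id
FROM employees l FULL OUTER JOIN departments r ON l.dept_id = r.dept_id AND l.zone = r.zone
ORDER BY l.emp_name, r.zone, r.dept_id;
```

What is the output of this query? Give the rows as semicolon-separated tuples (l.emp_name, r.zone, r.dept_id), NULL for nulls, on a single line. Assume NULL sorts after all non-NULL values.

(Carol, NULL, NULL); (Liam, NULL, NULL); (Mona, NULL, NULL); (Uma, NULL, NULL); (Uma, NULL, NULL); (Wendy, NULL, NULL); (NULL, AX, 5); (NULL, AX, 8); (NULL, NU, 3); (NULL, NU, 5); (NULL, NU, 5); (NULL, RF, 5); (NULL, RF, 5); (NULL, NULL, NULL)

FULL OUTER JOIN keeps every row from both sides; unmatched rows get NULL for the other side's columns.
Matching on l.dept_id = r.dept_id AND l.zone = r.zone. A NULL in a compared column never satisfies the condition.
Matched pairs: 0; unmatched l rows kept: 7; unmatched r rows kept: 7.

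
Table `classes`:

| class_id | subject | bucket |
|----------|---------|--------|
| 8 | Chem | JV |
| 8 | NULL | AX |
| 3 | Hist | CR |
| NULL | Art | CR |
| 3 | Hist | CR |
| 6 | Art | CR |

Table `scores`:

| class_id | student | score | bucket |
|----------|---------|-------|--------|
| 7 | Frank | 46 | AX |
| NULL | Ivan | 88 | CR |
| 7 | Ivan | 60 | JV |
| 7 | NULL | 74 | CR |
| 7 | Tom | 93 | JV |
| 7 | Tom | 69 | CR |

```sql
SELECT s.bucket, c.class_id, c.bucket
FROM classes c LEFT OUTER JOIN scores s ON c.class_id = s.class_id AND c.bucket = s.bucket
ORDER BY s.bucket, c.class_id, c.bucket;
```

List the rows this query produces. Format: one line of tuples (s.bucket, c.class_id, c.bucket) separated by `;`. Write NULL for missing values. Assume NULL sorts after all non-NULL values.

(NULL, 3, CR); (NULL, 3, CR); (NULL, 6, CR); (NULL, 8, AX); (NULL, 8, JV); (NULL, NULL, CR)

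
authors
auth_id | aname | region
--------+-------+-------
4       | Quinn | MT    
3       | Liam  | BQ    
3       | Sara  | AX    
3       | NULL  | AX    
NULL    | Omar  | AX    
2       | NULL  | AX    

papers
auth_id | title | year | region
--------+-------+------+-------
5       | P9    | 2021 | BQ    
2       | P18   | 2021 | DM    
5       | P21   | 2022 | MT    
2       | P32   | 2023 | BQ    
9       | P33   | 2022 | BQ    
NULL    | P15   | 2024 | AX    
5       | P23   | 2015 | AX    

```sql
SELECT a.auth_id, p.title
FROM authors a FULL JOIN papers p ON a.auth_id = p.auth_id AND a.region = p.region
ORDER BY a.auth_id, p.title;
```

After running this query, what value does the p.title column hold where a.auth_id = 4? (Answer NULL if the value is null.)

NULL

FULL OUTER JOIN keeps every row from both sides; unmatched rows get NULL for the other side's columns.
Matching on a.auth_id = p.auth_id AND a.region = p.region. A NULL in a compared column never satisfies the condition.
Matched pairs: 0; unmatched a rows kept: 6; unmatched p rows kept: 7.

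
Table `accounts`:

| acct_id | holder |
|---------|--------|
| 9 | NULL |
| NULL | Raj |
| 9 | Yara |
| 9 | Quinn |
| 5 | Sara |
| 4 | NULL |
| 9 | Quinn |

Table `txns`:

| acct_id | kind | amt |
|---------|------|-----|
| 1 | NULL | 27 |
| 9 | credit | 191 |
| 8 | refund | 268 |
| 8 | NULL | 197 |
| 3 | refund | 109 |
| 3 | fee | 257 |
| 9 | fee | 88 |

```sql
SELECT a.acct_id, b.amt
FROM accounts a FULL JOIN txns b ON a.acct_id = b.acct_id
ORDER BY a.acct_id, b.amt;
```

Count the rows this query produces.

16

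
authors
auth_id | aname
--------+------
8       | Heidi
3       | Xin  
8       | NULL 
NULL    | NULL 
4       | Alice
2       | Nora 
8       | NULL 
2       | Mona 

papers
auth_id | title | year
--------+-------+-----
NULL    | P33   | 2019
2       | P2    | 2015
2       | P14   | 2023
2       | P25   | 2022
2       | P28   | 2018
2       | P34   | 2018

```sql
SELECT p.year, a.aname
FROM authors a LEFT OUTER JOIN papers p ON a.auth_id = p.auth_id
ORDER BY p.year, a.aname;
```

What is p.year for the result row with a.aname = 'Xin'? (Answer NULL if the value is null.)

LEFT JOIN keeps every row from `authors`; unmatched rows get NULL for `papers`'s columns.
Matching on a.auth_id = p.auth_id. A NULL in a compared column never satisfies the condition.
- a row (auth_id=8): no match → kept, p columns NULL.
- a row (auth_id=3): no match → kept, p columns NULL.
- a row (auth_id=8): no match → kept, p columns NULL.
- a row (auth_id=NULL): no match → kept, p columns NULL.
- a row (auth_id=4): no match → kept, p columns NULL.
- a row (auth_id=2): matches 5 p row(s) → 5 output row(s).
- a row (auth_id=8): no match → kept, p columns NULL.
- a row (auth_id=2): matches 5 p row(s) → 5 output row(s).

NULL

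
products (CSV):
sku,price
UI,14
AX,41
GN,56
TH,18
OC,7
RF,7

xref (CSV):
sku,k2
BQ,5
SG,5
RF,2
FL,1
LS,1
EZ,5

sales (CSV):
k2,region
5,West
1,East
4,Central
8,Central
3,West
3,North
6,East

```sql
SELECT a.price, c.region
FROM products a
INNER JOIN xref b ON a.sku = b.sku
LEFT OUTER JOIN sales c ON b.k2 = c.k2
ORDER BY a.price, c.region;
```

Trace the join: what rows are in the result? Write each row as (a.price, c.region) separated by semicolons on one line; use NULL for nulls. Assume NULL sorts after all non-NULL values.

(7, NULL)

Step 1 — a INNER JOIN b on sku → 1 row(s).
Then LEFT JOIN `sales c` on k2: each of those 1 rows is kept; rows whose b.k2 has no match in c get NULL for c's columns.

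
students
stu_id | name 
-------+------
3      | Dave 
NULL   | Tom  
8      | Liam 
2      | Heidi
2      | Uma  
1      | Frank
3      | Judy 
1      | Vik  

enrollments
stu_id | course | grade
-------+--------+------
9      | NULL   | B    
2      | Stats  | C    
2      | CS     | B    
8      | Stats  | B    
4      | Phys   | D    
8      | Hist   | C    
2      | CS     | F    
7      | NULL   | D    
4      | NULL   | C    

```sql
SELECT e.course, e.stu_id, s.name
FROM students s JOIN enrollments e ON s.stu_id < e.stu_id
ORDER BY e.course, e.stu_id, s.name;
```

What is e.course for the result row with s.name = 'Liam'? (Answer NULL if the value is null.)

NULL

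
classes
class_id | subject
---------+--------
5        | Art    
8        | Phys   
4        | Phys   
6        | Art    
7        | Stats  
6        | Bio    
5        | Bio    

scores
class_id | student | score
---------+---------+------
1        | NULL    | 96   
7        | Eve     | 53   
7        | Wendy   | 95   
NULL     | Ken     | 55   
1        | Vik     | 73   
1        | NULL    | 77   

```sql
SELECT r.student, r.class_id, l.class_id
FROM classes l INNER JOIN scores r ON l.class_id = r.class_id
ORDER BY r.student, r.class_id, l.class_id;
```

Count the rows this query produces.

INNER JOIN keeps only pairs where the ON condition holds.
Matching on l.class_id = r.class_id. A NULL in a compared column never satisfies the condition.
Matched pairs: 2.
Total: 2 rows.

2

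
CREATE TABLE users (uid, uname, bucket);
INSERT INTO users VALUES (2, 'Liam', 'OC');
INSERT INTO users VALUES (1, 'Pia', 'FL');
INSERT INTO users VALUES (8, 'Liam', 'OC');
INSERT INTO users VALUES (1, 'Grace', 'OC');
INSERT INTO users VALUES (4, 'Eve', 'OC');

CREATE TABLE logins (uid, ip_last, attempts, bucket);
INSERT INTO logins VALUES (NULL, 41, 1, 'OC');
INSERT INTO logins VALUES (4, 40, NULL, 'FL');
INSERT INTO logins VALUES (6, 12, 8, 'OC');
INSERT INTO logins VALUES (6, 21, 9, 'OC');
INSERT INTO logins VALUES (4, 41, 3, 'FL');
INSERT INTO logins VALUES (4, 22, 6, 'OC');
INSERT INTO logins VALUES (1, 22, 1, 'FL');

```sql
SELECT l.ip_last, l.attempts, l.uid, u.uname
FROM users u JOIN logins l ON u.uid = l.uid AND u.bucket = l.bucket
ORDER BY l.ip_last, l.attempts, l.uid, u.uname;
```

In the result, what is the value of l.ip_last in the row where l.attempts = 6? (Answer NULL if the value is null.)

INNER JOIN keeps only pairs where the ON condition holds.
Matching on u.uid = l.uid AND u.bucket = l.bucket. A NULL in a compared column never satisfies the condition.
- u[0] uid=2, bucket=OC → no match; dropped.
- u[1] uid=1, bucket=FL → 1 match(es) in l → 1 row(s).
- u[2] uid=8, bucket=OC → no match; dropped.
- u[3] uid=1, bucket=OC → no match; dropped.
- u[4] uid=4, bucket=OC → 1 match(es) in l → 1 row(s).

22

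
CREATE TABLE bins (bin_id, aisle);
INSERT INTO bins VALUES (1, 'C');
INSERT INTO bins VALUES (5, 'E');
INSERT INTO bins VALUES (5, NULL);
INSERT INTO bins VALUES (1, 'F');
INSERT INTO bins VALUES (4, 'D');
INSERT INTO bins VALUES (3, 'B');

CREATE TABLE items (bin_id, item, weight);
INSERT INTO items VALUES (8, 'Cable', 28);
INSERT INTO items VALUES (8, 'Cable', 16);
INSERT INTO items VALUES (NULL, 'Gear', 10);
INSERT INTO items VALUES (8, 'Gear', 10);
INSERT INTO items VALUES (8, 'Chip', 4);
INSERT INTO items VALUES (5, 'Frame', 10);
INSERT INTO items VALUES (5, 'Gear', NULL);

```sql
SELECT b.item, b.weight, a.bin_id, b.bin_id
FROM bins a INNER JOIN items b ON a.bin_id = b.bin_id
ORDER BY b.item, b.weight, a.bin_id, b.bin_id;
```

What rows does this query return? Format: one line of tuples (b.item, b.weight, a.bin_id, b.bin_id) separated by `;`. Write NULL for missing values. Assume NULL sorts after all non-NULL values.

(Frame, 10, 5, 5); (Frame, 10, 5, 5); (Gear, NULL, 5, 5); (Gear, NULL, 5, 5)

INNER JOIN keeps only pairs where the ON condition holds.
Matching on a.bin_id = b.bin_id. A NULL in a compared column never satisfies the condition.
- bin_id=1: no matching b row, dropped.
- bin_id=5: 2 matching b row(s), so 2 row(s) emitted.
- bin_id=5: 2 matching b row(s), so 2 row(s) emitted.
- bin_id=1: no matching b row, dropped.
- bin_id=4: no matching b row, dropped.
- bin_id=3: no matching b row, dropped.
After projecting and ordering:
b.item | b.weight | a.bin_id | b.bin_id
Frame | 10 | 5 | 5
Frame | 10 | 5 | 5
Gear | NULL | 5 | 5
Gear | NULL | 5 | 5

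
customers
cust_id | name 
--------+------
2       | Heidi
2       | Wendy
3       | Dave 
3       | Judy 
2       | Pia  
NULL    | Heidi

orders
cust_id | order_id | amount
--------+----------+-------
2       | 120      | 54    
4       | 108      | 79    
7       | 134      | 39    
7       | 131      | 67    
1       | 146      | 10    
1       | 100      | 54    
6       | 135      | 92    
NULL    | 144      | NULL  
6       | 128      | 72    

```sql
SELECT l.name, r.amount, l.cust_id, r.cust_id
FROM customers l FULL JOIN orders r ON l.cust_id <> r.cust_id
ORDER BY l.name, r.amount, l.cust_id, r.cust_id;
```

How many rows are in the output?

FULL OUTER JOIN keeps every row from both sides; unmatched rows get NULL for the other side's columns.
Matching on l.cust_id <> r.cust_id. A NULL in a compared column never satisfies the condition.
- l (cust_id=2) pairs with 7 row(s) of r.
- l (cust_id=2) pairs with 7 row(s) of r.
- l (cust_id=3) pairs with 8 row(s) of r.
- l (cust_id=3) pairs with 8 row(s) of r.
- l (cust_id=2) pairs with 7 row(s) of r.
- l (cust_id=NULL) has no partner → padded with NULL.
- plus 1 unmatched r row(s), each kept with NULL l columns.
Total: 37 matched + 2 padded = 39 rows.

39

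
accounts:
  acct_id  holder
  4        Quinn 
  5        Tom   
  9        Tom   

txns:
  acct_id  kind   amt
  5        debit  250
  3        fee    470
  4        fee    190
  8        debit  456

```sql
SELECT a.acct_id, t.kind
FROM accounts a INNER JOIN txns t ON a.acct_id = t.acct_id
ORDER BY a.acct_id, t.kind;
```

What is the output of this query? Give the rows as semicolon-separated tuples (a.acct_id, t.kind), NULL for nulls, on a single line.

(4, fee); (5, debit)

INNER JOIN keeps only pairs where the ON condition holds.
Matching on a.acct_id = t.acct_id.
- a row (acct_id=4): matches 1 t row(s) → 1 output row(s).
- a row (acct_id=5): matches 1 t row(s) → 1 output row(s).
- a row (acct_id=9): no match → dropped.
After projecting and ordering:
a.acct_id | t.kind
4 | fee
5 | debit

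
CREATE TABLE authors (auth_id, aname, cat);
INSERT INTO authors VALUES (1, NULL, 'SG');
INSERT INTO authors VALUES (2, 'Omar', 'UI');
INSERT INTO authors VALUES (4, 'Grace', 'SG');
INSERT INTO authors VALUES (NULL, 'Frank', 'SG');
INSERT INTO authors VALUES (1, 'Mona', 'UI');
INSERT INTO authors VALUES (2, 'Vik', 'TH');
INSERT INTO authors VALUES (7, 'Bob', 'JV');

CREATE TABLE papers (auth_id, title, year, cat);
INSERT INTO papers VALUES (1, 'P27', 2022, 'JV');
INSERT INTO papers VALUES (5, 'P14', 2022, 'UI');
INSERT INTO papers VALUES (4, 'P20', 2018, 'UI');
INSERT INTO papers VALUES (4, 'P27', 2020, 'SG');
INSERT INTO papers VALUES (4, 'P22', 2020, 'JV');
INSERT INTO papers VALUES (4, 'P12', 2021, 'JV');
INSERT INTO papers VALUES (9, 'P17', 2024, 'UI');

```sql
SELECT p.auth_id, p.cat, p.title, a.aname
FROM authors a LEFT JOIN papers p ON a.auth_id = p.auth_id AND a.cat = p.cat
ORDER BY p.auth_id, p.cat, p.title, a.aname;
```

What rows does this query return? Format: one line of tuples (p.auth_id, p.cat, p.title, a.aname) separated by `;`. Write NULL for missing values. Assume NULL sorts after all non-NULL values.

LEFT JOIN keeps every row from `authors`; unmatched rows get NULL for `papers`'s columns.
Matching on a.auth_id = p.auth_id AND a.cat = p.cat. A NULL in a compared column never satisfies the condition.
- a[0] auth_id=1, cat=SG → no match; kept with NULLs on the p side.
- a[1] auth_id=2, cat=UI → no match; kept with NULLs on the p side.
- a[2] auth_id=4, cat=SG → 1 match(es) in p → 1 row(s).
- a[3] auth_id=NULL, cat=SG → no match; kept with NULLs on the p side.
- a[4] auth_id=1, cat=UI → no match; kept with NULLs on the p side.
- a[5] auth_id=2, cat=TH → no match; kept with NULLs on the p side.
- a[6] auth_id=7, cat=JV → no match; kept with NULLs on the p side.
After projecting and ordering:
p.auth_id | p.cat | p.title | a.aname
4 | SG | P27 | Grace
NULL | NULL | NULL | Bob
NULL | NULL | NULL | Frank
NULL | NULL | NULL | Mona
NULL | NULL | NULL | Omar
NULL | NULL | NULL | Vik
NULL | NULL | NULL | NULL

(4, SG, P27, Grace); (NULL, NULL, NULL, Bob); (NULL, NULL, NULL, Frank); (NULL, NULL, NULL, Mona); (NULL, NULL, NULL, Omar); (NULL, NULL, NULL, Vik); (NULL, NULL, NULL, NULL)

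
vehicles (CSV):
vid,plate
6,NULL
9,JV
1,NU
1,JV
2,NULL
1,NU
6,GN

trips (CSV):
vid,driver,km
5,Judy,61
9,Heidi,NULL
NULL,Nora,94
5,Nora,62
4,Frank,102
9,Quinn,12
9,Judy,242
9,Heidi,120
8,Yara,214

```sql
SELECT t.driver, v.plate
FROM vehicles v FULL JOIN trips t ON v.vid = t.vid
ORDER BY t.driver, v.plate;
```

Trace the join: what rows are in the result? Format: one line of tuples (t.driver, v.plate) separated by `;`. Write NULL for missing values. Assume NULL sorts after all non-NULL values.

(Frank, NULL); (Heidi, JV); (Heidi, JV); (Judy, JV); (Judy, NULL); (Nora, NULL); (Nora, NULL); (Quinn, JV); (Yara, NULL); (NULL, GN); (NULL, JV); (NULL, NU); (NULL, NU); (NULL, NULL); (NULL, NULL)

FULL OUTER JOIN keeps every row from both sides; unmatched rows get NULL for the other side's columns.
Matching on v.vid = t.vid. A NULL in a compared column never satisfies the condition.
- v[0] vid=6 → no match; kept with NULLs on the t side.
- v[1] vid=9 → 4 match(es) in t → 4 row(s).
- v[2] vid=1 → no match; kept with NULLs on the t side.
- v[3] vid=1 → no match; kept with NULLs on the t side.
- v[4] vid=2 → no match; kept with NULLs on the t side.
- v[5] vid=1 → no match; kept with NULLs on the t side.
- v[6] vid=6 → no match; kept with NULLs on the t side.
- 5 t row(s) had no v match → kept, v columns NULL.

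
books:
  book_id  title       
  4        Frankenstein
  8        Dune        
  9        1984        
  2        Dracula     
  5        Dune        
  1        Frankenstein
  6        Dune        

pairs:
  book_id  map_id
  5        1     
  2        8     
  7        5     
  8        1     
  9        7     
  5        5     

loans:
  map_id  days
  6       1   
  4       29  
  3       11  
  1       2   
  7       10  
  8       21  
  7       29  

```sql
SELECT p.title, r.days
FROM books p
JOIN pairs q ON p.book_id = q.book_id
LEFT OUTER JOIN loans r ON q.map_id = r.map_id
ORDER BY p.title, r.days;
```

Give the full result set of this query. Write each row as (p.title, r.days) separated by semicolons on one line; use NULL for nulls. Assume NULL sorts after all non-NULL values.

(1984, 10); (1984, 29); (Dracula, 21); (Dune, 2); (Dune, 2); (Dune, NULL)

Joins associate left-to-right: books INNER JOIN pairs on book_id gives 5 intermediate row(s).
Then LEFT JOIN `loans r` on map_id: each of those 5 rows is kept; rows whose q.map_id has no match in r get NULL for r's columns.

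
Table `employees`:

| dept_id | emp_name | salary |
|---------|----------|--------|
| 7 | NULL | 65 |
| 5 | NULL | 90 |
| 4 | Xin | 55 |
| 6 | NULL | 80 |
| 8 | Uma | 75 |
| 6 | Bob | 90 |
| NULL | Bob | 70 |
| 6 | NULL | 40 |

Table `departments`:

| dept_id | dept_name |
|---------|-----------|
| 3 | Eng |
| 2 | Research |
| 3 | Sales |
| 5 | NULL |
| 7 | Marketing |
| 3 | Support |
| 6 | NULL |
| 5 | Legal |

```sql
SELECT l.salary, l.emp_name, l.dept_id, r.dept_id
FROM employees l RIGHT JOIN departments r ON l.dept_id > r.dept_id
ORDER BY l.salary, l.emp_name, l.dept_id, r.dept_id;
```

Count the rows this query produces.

RIGHT JOIN keeps every row from `departments`; unmatched rows get NULL for `employees`'s columns.
Matching on l.dept_id > r.dept_id. A NULL in a compared column never satisfies the condition.
- l[0] dept_id=7 → 7 match(es) in r → 7 row(s).
- l[1] dept_id=5 → 4 match(es) in r → 4 row(s).
- l[2] dept_id=4 → 4 match(es) in r → 4 row(s).
- l[3] dept_id=6 → 6 match(es) in r → 6 row(s).
- l[4] dept_id=8 → 8 match(es) in r → 8 row(s).
- l[5] dept_id=6 → 6 match(es) in r → 6 row(s).
- l[6] dept_id=NULL → no match.
- l[7] dept_id=6 → 6 match(es) in r → 6 row(s).
- every r row matched at least one l row.
Total: 41 rows.

41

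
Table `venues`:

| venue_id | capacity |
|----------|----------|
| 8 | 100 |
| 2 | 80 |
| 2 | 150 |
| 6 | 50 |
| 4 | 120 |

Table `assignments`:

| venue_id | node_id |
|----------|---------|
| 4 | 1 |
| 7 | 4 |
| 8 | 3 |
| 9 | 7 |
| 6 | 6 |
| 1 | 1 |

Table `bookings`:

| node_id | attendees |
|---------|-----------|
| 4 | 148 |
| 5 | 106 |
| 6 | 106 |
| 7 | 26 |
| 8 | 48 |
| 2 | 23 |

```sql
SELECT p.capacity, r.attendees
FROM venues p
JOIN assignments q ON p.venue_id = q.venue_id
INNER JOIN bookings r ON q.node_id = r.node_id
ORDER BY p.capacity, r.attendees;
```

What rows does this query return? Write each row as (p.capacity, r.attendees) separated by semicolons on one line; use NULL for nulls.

(50, 106)

Evaluate left to right. First `venues p INNER JOIN assignments q` on venue_id: 3 row(s).
Then INNER JOIN `bookings r` on node_id: keep only rows whose q.node_id appears in r.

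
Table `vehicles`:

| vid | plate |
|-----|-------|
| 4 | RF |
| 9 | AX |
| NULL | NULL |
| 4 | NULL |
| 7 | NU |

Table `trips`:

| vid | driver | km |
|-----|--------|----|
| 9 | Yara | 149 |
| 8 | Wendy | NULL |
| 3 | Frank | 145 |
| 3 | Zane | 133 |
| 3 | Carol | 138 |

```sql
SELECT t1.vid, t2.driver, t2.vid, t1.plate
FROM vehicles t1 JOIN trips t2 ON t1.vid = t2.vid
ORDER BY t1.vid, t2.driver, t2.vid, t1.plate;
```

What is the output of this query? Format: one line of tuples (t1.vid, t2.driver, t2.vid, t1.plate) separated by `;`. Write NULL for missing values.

(9, Yara, 9, AX)

INNER JOIN keeps only pairs where the ON condition holds.
Matching on t1.vid = t2.vid. A NULL in a compared column never satisfies the condition.
- t1 (vid=4) has no partner → excluded.
- t1 (vid=9) pairs with 1 row(s) of t2.
- t1 (vid=NULL) has no partner → excluded.
- t1 (vid=4) has no partner → excluded.
- t1 (vid=7) has no partner → excluded.
After projecting and ordering:
t1.vid | t2.driver | t2.vid | t1.plate
9 | Yara | 9 | AX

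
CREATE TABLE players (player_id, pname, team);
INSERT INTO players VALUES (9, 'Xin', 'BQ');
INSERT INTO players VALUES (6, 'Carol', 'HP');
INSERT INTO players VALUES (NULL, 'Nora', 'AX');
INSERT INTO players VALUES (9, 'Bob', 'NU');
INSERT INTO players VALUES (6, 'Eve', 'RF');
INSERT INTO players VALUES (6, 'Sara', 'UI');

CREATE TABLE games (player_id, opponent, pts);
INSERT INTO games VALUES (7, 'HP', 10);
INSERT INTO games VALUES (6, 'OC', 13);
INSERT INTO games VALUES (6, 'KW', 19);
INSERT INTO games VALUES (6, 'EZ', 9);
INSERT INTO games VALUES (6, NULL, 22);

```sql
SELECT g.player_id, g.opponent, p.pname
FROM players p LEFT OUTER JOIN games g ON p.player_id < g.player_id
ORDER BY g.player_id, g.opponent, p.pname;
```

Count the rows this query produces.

LEFT JOIN keeps every row from `players`; unmatched rows get NULL for `games`'s columns.
Matching on p.player_id < g.player_id. A NULL in a compared column never satisfies the condition.
- p (player_id=9) has no partner → padded with NULL.
- p (player_id=6) pairs with 1 row(s) of g.
- p (player_id=NULL) has no partner → padded with NULL.
- p (player_id=9) has no partner → padded with NULL.
- p (player_id=6) pairs with 1 row(s) of g.
- p (player_id=6) pairs with 1 row(s) of g.
Total: 3 matched + 3 padded = 6 rows.

6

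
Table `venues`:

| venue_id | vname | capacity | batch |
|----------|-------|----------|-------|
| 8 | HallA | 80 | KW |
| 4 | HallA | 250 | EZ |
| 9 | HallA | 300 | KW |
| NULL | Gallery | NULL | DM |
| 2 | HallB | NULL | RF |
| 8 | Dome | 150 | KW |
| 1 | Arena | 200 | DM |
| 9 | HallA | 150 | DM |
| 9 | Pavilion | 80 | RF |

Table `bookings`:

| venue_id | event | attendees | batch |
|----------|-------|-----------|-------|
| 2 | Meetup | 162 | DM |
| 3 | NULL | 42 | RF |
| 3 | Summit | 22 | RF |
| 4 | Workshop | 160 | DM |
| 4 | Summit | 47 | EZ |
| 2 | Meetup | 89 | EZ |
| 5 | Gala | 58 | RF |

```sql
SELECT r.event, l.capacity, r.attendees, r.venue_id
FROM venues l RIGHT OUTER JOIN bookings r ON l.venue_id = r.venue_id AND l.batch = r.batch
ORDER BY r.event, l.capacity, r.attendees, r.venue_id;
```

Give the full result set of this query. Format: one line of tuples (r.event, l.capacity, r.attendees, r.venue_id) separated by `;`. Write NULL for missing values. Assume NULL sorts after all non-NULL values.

RIGHT JOIN keeps every row from `bookings`; unmatched rows get NULL for `venues`'s columns.
Matching on l.venue_id = r.venue_id AND l.batch = r.batch. A NULL in a compared column never satisfies the condition.
- l row (venue_id=8, batch=KW): no match.
- l row (venue_id=4, batch=EZ): matches 1 r row(s) → 1 output row(s).
- l row (venue_id=9, batch=KW): no match.
- l row (venue_id=NULL, batch=DM): no match.
- l row (venue_id=2, batch=RF): no match.
- l row (venue_id=8, batch=KW): no match.
- l row (venue_id=1, batch=DM): no match.
- l row (venue_id=9, batch=DM): no match.
- l row (venue_id=9, batch=RF): no match.
- plus 6 unmatched r row(s), each kept with NULL l columns.
After projecting and ordering:
r.event | l.capacity | r.attendees | r.venue_id
Gala | NULL | 58 | 5
Meetup | NULL | 89 | 2
Meetup | NULL | 162 | 2
Summit | 250 | 47 | 4
Summit | NULL | 22 | 3
Workshop | NULL | 160 | 4
NULL | NULL | 42 | 3

(Gala, NULL, 58, 5); (Meetup, NULL, 89, 2); (Meetup, NULL, 162, 2); (Summit, 250, 47, 4); (Summit, NULL, 22, 3); (Workshop, NULL, 160, 4); (NULL, NULL, 42, 3)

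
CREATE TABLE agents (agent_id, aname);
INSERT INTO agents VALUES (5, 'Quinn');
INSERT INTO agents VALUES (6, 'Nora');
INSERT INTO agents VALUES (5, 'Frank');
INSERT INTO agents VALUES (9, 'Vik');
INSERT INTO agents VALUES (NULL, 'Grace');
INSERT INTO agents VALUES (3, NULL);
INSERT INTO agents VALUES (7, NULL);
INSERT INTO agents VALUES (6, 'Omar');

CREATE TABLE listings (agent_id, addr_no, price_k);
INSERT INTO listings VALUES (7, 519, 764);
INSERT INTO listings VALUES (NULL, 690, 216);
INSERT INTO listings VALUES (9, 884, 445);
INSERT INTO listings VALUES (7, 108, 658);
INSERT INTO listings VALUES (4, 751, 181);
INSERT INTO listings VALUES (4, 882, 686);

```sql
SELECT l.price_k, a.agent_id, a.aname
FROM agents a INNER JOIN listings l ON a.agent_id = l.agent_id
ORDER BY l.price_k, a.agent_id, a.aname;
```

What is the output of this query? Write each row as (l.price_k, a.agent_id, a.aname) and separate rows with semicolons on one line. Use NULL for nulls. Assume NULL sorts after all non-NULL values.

INNER JOIN keeps only pairs where the ON condition holds.
Matching on a.agent_id = l.agent_id. A NULL in a compared column never satisfies the condition.
- a[0] agent_id=5 → no match; dropped.
- a[1] agent_id=6 → no match; dropped.
- a[2] agent_id=5 → no match; dropped.
- a[3] agent_id=9 → 1 match(es) in l → 1 row(s).
- a[4] agent_id=NULL → no match; dropped.
- a[5] agent_id=3 → no match; dropped.
- a[6] agent_id=7 → 2 match(es) in l → 2 row(s).
- a[7] agent_id=6 → no match; dropped.
After projecting and ordering:
l.price_k | a.agent_id | a.aname
445 | 9 | Vik
658 | 7 | NULL
764 | 7 | NULL

(445, 9, Vik); (658, 7, NULL); (764, 7, NULL)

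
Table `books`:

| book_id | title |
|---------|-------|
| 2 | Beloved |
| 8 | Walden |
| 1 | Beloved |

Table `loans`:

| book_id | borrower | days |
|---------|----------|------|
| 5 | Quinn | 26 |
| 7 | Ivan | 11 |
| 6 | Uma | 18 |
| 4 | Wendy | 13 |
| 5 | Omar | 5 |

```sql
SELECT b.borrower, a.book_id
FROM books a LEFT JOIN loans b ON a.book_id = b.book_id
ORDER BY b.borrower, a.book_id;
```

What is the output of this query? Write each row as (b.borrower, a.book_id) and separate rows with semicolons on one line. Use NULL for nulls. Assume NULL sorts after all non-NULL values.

(NULL, 1); (NULL, 2); (NULL, 8)

LEFT JOIN keeps every row from `books`; unmatched rows get NULL for `loans`'s columns.
Matching on a.book_id = b.book_id.
Matched pairs: 0; unmatched a rows kept: 3.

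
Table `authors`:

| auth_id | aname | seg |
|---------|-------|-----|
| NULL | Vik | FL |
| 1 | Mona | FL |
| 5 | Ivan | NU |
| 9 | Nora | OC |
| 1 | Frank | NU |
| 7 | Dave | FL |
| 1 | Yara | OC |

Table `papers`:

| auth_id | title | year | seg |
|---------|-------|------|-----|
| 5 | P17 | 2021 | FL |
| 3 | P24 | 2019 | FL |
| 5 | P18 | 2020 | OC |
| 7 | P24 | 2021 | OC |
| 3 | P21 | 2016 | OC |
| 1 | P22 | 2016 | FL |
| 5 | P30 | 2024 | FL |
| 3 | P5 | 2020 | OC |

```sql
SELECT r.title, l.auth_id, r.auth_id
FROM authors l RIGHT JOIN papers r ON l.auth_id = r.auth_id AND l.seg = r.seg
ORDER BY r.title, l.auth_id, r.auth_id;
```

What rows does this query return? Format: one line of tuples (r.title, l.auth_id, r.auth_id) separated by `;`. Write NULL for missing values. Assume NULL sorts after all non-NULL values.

(P17, NULL, 5); (P18, NULL, 5); (P21, NULL, 3); (P22, 1, 1); (P24, NULL, 3); (P24, NULL, 7); (P30, NULL, 5); (P5, NULL, 3)

RIGHT JOIN keeps every row from `papers`; unmatched rows get NULL for `authors`'s columns.
Matching on l.auth_id = r.auth_id AND l.seg = r.seg. A NULL in a compared column never satisfies the condition.
- l row (auth_id=NULL, seg=FL): no match.
- l row (auth_id=1, seg=FL): matches 1 r row(s) → 1 output row(s).
- l row (auth_id=5, seg=NU): no match.
- l row (auth_id=9, seg=OC): no match.
- l row (auth_id=1, seg=NU): no match.
- l row (auth_id=7, seg=FL): no match.
- l row (auth_id=1, seg=OC): no match.
- 7 r row(s) had no l match → kept, l columns NULL.
After projecting and ordering:
r.title | l.auth_id | r.auth_id
P17 | NULL | 5
P18 | NULL | 5
P21 | NULL | 3
P22 | 1 | 1
P24 | NULL | 3
P24 | NULL | 7
P30 | NULL | 5
P5 | NULL | 3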